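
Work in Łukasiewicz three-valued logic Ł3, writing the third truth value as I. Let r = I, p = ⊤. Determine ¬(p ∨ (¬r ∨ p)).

⊥

¬r = ¬I = I
¬r ∨ p = I ∨ ⊤ = ⊤
p ∨ (¬r ∨ p) = ⊤ ∨ ⊤ = ⊤
¬(p ∨ (¬r ∨ p)) = ¬⊤ = ⊥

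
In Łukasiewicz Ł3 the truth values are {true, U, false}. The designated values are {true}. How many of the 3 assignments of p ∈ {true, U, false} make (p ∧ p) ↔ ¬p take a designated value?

1

p=true: false ·
p=U: true ✓
p=false: false ·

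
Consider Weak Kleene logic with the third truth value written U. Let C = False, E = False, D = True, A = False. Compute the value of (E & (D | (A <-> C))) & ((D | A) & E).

A <-> C = False <-> False = True
D | (A <-> C) = True | True = True
E & (D | (A <-> C)) = False & True = False
D | A = True | False = True
(D | A) & E = True & False = False
(E & (D | (A <-> C))) & ((D | A) & E) = False & False = False

False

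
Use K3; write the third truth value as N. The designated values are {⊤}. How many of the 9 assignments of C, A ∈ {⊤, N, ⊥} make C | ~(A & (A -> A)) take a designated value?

Of the 9 assignments, 5 give a value in {⊤}.

5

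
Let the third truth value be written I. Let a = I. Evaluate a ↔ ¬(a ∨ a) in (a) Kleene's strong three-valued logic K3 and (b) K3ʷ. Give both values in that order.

I; I

In Kleene's strong three-valued logic K3: a ∨ a = I ∨ I = I
¬(a ∨ a) = ¬I = I
a ↔ ¬(a ∨ a) = I ↔ I = I
In K3ʷ: a ∨ a = I ∨ I = I
¬(a ∨ a) = ¬I = I
a ↔ ¬(a ∨ a) = I ↔ I = I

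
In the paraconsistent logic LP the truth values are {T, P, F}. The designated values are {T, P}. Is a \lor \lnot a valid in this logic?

Every assignment of a over {T, P, F} gives a value in {T, P}.
In particular, with a=P: a \lor \lnot a = P.

Yes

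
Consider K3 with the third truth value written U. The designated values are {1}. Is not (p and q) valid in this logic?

Countermodel: p=1, q=1 gives 0, which is not designated.

No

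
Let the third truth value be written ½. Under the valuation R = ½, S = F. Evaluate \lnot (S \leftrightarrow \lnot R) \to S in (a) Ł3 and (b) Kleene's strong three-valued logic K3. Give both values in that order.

½; ½

In Ł3: \lnot R = \lnot ½ = ½
S \leftrightarrow \lnot R = F \leftrightarrow ½ = ½  [1 − |0−½|]
\lnot (S \leftrightarrow \lnot R) = \lnot ½ = ½
\lnot (S \leftrightarrow \lnot R) \to S = ½ \to F = ½
In Kleene's strong three-valued logic K3: \lnot R = \lnot ½ = ½
S \leftrightarrow \lnot R = F \leftrightarrow ½ = ½
\lnot (S \leftrightarrow \lnot R) = \lnot ½ = ½
\lnot (S \leftrightarrow \lnot R) \to S = ½ \to F = ½  [\lnot ½ \lor F]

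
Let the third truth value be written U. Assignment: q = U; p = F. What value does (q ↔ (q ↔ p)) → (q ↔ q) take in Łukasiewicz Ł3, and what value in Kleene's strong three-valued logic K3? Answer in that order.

T; U

In Łukasiewicz Ł3: q ↔ p = U ↔ F = U  [1 − |½−0|]
q ↔ (q ↔ p) = U ↔ U = T
q ↔ q = U ↔ U = T
(q ↔ (q ↔ p)) → (q ↔ q) = T → T = T
In Kleene's strong three-valued logic K3: q ↔ p = U ↔ F = U
q ↔ (q ↔ p) = U ↔ U = U
q ↔ q = U ↔ U = U
(q ↔ (q ↔ p)) → (q ↔ q) = U → U = U  [¬U ∨ U]
They differ because Łukasiewicz Ł3 and Kleene's strong three-valued logic K3 treat U differently under implication.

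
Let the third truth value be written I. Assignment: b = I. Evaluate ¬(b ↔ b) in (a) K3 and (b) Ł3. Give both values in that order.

I; False

In K3: b ↔ b = I ↔ I = I
¬(b ↔ b) = ¬I = I
In Ł3: b ↔ b = I ↔ I = True  [1 − |½−½|]
¬(b ↔ b) = ¬True = False
They differ because K3 and Ł3 treat I differently under implication.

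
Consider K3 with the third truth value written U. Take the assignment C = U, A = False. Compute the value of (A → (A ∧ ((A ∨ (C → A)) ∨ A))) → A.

C → A = U → False = U  [¬U ∨ False]
A ∨ (C → A) = False ∨ U = U
(A ∨ (C → A)) ∨ A = U ∨ False = U
A ∧ ((A ∨ (C → A)) ∨ A) = False ∧ U = False
A → (A ∧ ((A ∨ (C → A)) ∨ A)) = False → False = True
(A → (A ∧ ((A ∨ (C → A)) ∨ A))) → A = True → False = False

False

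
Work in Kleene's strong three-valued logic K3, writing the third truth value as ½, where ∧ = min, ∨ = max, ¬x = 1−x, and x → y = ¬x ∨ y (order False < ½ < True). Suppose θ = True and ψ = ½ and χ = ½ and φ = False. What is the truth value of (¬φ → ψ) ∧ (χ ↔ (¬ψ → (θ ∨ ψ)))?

½

¬φ = ¬False = True
¬φ → ψ = True → ½ = ½  [¬True ∨ ½]
¬ψ = ¬½ = ½
θ ∨ ψ = True ∨ ½ = True
¬ψ → (θ ∨ ψ) = ½ → True = True
χ ↔ (¬ψ → (θ ∨ ψ)) = ½ ↔ True = ½
(¬φ → ψ) ∧ (χ ↔ (¬ψ → (θ ∨ ψ))) = ½ ∧ ½ = ½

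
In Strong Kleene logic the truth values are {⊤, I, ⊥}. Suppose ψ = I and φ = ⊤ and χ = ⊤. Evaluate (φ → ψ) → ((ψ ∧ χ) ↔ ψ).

I

φ → ψ = ⊤ → I = I  [¬⊤ ∨ I]
ψ ∧ χ = I ∧ ⊤ = I
(ψ ∧ χ) ↔ ψ = I ↔ I = I
(φ → ψ) → ((ψ ∧ χ) ↔ ψ) = I → I = I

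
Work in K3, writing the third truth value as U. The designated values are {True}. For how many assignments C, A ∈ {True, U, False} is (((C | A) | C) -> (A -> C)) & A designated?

1

Designated under: (C=True, A=True).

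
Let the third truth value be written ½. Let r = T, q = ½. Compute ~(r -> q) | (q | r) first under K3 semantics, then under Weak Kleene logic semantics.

In K3: r -> q = T -> ½ = ½
~(r -> q) = ~½ = ½
q | r = ½ | T = T
~(r -> q) | (q | r) = ½ | T = T
In Weak Kleene logic: r -> q = T -> ½ = ½  [any arg is the third value ⇒ result is the third value]
~(r -> q) = ~½ = ½
q | r = ½ | T = ½
~(r -> q) | (q | r) = ½ | ½ = ½
They differ because K3 and Weak Kleene logic treat ½ differently under the binary connectives.

T; ½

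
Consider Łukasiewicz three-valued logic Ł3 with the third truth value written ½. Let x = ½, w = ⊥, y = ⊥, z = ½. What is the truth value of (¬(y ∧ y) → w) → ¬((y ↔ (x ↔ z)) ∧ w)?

y ∧ y = ⊥ ∧ ⊥ = ⊥
¬(y ∧ y) = ¬⊥ = ⊤
¬(y ∧ y) → w = ⊤ → ⊥ = ⊥
x ↔ z = ½ ↔ ½ = ⊤
y ↔ (x ↔ z) = ⊥ ↔ ⊤ = ⊥
(y ↔ (x ↔ z)) ∧ w = ⊥ ∧ ⊥ = ⊥
¬((y ↔ (x ↔ z)) ∧ w) = ¬⊥ = ⊤
(¬(y ∧ y) → w) → ¬((y ↔ (x ↔ z)) ∧ w) = ⊥ → ⊤ = ⊤

⊤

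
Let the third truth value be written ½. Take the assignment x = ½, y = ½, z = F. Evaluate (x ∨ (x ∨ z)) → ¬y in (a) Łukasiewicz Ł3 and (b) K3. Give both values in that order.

In Łukasiewicz Ł3: x ∨ z = ½ ∨ F = ½
x ∨ (x ∨ z) = ½ ∨ ½ = ½
¬y = ¬½ = ½
(x ∨ (x ∨ z)) → ¬y = ½ → ½ = T
In K3: x ∨ z = ½ ∨ F = ½
x ∨ (x ∨ z) = ½ ∨ ½ = ½
¬y = ¬½ = ½
(x ∨ (x ∨ z)) → ¬y = ½ → ½ = ½  [¬½ ∨ ½]
They differ because Łukasiewicz Ł3 and K3 treat ½ differently under implication.

T; ½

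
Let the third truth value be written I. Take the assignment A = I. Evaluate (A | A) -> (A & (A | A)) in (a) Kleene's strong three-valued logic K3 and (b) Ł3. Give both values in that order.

In Kleene's strong three-valued logic K3: A | A = I | I = I
A | A = I | I = I
A & (A | A) = I & I = I
(A | A) -> (A & (A | A)) = I -> I = I  [~I | I]
In Ł3: A | A = I | I = I
A | A = I | I = I
A & (A | A) = I & I = I
(A | A) -> (A & (A | A)) = I -> I = True  [min(1, 1−½+½)]
They differ because Kleene's strong three-valued logic K3 and Ł3 treat I differently under implication.

I; True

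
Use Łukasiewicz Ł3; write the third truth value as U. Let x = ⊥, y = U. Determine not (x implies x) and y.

⊥

x implies x = ⊥ implies ⊥ = ⊤
not (x implies x) = not ⊤ = ⊥
not (x implies x) and y = ⊥ and U = ⊥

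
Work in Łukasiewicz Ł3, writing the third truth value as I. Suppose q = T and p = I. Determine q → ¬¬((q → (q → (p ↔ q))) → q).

T

p ↔ q = I ↔ T = I  [1 − |½−1|]
q → (p ↔ q) = T → I = I
q → (q → (p ↔ q)) = T → I = I
(q → (q → (p ↔ q))) → q = I → T = T
¬((q → (q → (p ↔ q))) → q) = ¬T = F
¬¬((q → (q → (p ↔ q))) → q) = ¬F = T
q → ¬¬((q → (q → (p ↔ q))) → q) = T → T = T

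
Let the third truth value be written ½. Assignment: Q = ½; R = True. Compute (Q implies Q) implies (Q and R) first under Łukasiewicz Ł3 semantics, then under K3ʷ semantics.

In Łukasiewicz Ł3: Q implies Q = ½ implies ½ = True  [min(1, 1−½+½)]
Q and R = ½ and True = ½
(Q implies Q) implies (Q and R) = True implies ½ = ½
In K3ʷ: Q implies Q = ½ implies ½ = ½  [any arg is the third value ⇒ result is the third value]
Q and R = ½ and True = ½
(Q implies Q) implies (Q and R) = ½ implies ½ = ½

½; ½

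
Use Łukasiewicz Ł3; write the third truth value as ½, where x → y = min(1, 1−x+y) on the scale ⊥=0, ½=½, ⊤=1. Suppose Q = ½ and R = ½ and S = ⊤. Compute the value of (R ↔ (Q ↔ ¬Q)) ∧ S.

½

¬Q = ¬½ = ½
Q ↔ ¬Q = ½ ↔ ½ = ⊤  [1 − |½−½|]
R ↔ (Q ↔ ¬Q) = ½ ↔ ⊤ = ½
(R ↔ (Q ↔ ¬Q)) ∧ S = ½ ∧ ⊤ = ½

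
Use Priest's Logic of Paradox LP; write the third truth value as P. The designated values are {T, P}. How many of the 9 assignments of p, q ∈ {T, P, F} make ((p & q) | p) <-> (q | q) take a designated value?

7

Of the 9 assignments, 7 give a value in {T, P}.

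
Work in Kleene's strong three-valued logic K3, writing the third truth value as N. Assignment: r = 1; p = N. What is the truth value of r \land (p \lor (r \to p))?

N

r \to p = 1 \to N = N  [\lnot 1 \lor N]
p \lor (r \to p) = N \lor N = N
r \land (p \lor (r \to p)) = 1 \land N = N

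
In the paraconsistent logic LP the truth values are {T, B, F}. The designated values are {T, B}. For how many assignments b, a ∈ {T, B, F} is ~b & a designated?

Designated under: (b=B, a=T); (b=B, a=B); (b=F, a=T); (b=F, a=B).

4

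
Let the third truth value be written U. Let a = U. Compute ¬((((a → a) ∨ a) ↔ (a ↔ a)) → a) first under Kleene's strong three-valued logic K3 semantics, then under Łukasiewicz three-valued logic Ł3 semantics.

In Kleene's strong three-valued logic K3: a → a = U → U = U
(a → a) ∨ a = U ∨ U = U
a ↔ a = U ↔ U = U
((a → a) ∨ a) ↔ (a ↔ a) = U ↔ U = U
(((a → a) ∨ a) ↔ (a ↔ a)) → a = U → U = U
¬((((a → a) ∨ a) ↔ (a ↔ a)) → a) = ¬U = U
In Łukasiewicz three-valued logic Ł3: a → a = U → U = True  [min(1, 1−½+½)]
(a → a) ∨ a = True ∨ U = True
a ↔ a = U ↔ U = True
((a → a) ∨ a) ↔ (a ↔ a) = True ↔ True = True
(((a → a) ∨ a) ↔ (a ↔ a)) → a = True → U = U
¬((((a → a) ∨ a) ↔ (a ↔ a)) → a) = ¬U = U

U; U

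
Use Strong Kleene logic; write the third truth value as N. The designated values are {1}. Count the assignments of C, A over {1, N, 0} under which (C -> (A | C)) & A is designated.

Designated under: (C=1, A=1); (C=N, A=1); (C=0, A=1).

3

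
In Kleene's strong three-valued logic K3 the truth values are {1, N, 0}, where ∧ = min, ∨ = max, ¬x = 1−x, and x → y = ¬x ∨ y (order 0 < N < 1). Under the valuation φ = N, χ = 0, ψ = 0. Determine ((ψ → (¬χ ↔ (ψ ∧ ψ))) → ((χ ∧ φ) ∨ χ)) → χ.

¬χ = ¬0 = 1
ψ ∧ ψ = 0 ∧ 0 = 0
¬χ ↔ (ψ ∧ ψ) = 1 ↔ 0 = 0
ψ → (¬χ ↔ (ψ ∧ ψ)) = 0 → 0 = 1
χ ∧ φ = 0 ∧ N = 0
(χ ∧ φ) ∨ χ = 0 ∨ 0 = 0
(ψ → (¬χ ↔ (ψ ∧ ψ))) → ((χ ∧ φ) ∨ χ) = 1 → 0 = 0
((ψ → (¬χ ↔ (ψ ∧ ψ))) → ((χ ∧ φ) ∨ χ)) → χ = 0 → 0 = 1

1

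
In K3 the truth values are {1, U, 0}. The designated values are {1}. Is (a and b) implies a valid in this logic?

Countermodel: a=U, b=1 gives U, which is not designated.

No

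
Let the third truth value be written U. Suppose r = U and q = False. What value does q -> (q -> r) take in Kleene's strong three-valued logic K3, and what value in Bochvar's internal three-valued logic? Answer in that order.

In Kleene's strong three-valued logic K3: q -> r = False -> U = True
q -> (q -> r) = False -> True = True
In Bochvar's internal three-valued logic: q -> r = False -> U = U  [any arg is the third value ⇒ result is the third value]
q -> (q -> r) = False -> U = U
They differ because Kleene's strong three-valued logic K3 and Bochvar's internal three-valued logic treat U differently under the binary connectives.

True; U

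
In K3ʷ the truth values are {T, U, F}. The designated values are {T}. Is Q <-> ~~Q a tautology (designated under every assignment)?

Countermodel: Q=U gives U, which is not designated.

No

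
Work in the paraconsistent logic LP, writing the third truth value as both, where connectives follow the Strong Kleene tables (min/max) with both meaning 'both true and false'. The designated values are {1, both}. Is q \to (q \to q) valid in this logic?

Yes

Every assignment of q over {1, both, 0} gives a value in {1, both}.
In particular, with q=both: q \to (q \to q) = both.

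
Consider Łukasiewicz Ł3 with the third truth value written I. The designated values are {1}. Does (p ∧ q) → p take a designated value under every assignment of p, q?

Every assignment of p, q over {1, I, 0} gives a value in {1}.
In particular, with p=I, q=I: (p ∧ q) → p = 1.

Yes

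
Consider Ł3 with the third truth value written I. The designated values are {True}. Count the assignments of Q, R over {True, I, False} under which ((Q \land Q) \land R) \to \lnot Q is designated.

Of the 9 assignments, 7 give a value in {True}.

7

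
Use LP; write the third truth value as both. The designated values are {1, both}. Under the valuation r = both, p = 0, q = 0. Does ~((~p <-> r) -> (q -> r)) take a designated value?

~p = ~0 = 1
~p <-> r = 1 <-> both = both
q -> r = 0 -> both = 1
(~p <-> r) -> (q -> r) = both -> 1 = 1
~((~p <-> r) -> (q -> r)) = ~1 = 0
0 ∉ {1, both}.

No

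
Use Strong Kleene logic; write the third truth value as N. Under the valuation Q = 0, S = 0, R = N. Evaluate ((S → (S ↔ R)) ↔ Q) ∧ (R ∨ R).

S ↔ R = 0 ↔ N = N
S → (S ↔ R) = 0 → N = 1  [¬0 ∨ N]
(S → (S ↔ R)) ↔ Q = 1 ↔ 0 = 0
R ∨ R = N ∨ N = N
((S → (S ↔ R)) ↔ Q) ∧ (R ∨ R) = 0 ∧ N = 0

0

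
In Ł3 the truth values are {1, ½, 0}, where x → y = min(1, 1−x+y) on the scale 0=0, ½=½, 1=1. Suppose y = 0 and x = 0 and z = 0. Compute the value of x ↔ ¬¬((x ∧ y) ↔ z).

x ∧ y = 0 ∧ 0 = 0
(x ∧ y) ↔ z = 0 ↔ 0 = 1
¬((x ∧ y) ↔ z) = ¬1 = 0
¬¬((x ∧ y) ↔ z) = ¬0 = 1
x ↔ ¬¬((x ∧ y) ↔ z) = 0 ↔ 1 = 0

0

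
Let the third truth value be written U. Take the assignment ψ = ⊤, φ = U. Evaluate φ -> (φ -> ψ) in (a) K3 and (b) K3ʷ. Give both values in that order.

⊤; U

In K3: φ -> ψ = U -> ⊤ = ⊤  [~U | ⊤]
φ -> (φ -> ψ) = U -> ⊤ = ⊤
In K3ʷ: φ -> ψ = U -> ⊤ = U
φ -> (φ -> ψ) = U -> U = U
They differ because K3 and K3ʷ treat U differently under the binary connectives.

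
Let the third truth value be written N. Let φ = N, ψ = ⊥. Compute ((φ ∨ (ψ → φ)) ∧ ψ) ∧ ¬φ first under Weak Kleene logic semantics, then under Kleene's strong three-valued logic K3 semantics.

In Weak Kleene logic: ψ → φ = ⊥ → N = N  [any arg is the third value ⇒ result is the third value]
φ ∨ (ψ → φ) = N ∨ N = N
(φ ∨ (ψ → φ)) ∧ ψ = N ∧ ⊥ = N
¬φ = ¬N = N
((φ ∨ (ψ → φ)) ∧ ψ) ∧ ¬φ = N ∧ N = N
In Kleene's strong three-valued logic K3: ψ → φ = ⊥ → N = ⊤  [¬⊥ ∨ N]
φ ∨ (ψ → φ) = N ∨ ⊤ = ⊤
(φ ∨ (ψ → φ)) ∧ ψ = ⊤ ∧ ⊥ = ⊥
¬φ = ¬N = N
((φ ∨ (ψ → φ)) ∧ ψ) ∧ ¬φ = ⊥ ∧ N = ⊥
They differ because Weak Kleene logic and Kleene's strong three-valued logic K3 treat N differently under the binary connectives.

N; ⊥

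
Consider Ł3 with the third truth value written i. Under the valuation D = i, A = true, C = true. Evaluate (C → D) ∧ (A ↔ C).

i

C → D = true → i = i
A ↔ C = true ↔ true = true
(C → D) ∧ (A ↔ C) = i ∧ true = i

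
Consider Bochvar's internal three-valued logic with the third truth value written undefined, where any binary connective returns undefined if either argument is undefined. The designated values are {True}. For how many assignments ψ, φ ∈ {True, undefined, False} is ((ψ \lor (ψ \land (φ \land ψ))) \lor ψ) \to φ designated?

Designated under: (ψ=True, φ=True); (ψ=False, φ=True); (ψ=False, φ=False).

3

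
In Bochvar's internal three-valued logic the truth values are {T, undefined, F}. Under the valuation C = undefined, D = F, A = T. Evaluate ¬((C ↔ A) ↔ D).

C ↔ A = undefined ↔ T = undefined
(C ↔ A) ↔ D = undefined ↔ F = undefined
¬((C ↔ A) ↔ D) = ¬undefined = undefined

undefined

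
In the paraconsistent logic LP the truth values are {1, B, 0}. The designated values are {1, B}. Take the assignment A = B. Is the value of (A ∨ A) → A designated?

A ∨ A = B ∨ B = B
(A ∨ A) → A = B → B = B  [¬B ∨ B]
B ∈ {1, B}.

Yes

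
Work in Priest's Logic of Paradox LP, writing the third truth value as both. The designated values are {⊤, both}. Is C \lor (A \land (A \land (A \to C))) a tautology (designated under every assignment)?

No

Countermodel: C=⊥, A=⊤ gives ⊥, which is not designated.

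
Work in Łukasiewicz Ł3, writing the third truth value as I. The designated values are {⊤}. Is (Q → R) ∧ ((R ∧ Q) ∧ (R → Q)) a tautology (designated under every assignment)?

No

Countermodel: Q=⊤, R=I gives I, which is not designated.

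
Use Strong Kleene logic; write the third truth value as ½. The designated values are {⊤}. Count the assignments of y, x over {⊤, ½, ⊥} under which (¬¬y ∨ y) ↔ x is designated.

2

Designated under: (y=⊤, x=⊤); (y=⊥, x=⊥).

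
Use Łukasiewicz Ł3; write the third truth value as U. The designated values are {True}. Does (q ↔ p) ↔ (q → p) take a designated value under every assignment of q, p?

No

Countermodel: q=U, p=True gives U, which is not designated.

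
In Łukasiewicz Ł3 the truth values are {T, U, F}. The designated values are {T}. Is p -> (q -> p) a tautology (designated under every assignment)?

Every assignment of p, q over {T, U, F} gives a value in {T}.
In particular, with p=U, q=U: p -> (q -> p) = T.

Yes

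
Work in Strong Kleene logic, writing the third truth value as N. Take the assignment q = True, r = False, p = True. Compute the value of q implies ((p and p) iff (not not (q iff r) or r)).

p and p = True and True = True
q iff r = True iff False = False
not (q iff r) = not False = True
not not (q iff r) = not True = False
not not (q iff r) or r = False or False = False
(p and p) iff (not not (q iff r) or r) = True iff False = False
q implies ((p and p) iff (not not (q iff r) or r)) = True implies False = False

False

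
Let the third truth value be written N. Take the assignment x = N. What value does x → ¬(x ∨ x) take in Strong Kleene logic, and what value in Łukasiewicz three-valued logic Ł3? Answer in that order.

N; True

In Strong Kleene logic: x ∨ x = N ∨ N = N
¬(x ∨ x) = ¬N = N
x → ¬(x ∨ x) = N → N = N
In Łukasiewicz three-valued logic Ł3: x ∨ x = N ∨ N = N
¬(x ∨ x) = ¬N = N
x → ¬(x ∨ x) = N → N = True  [min(1, 1−½+½)]
They differ because Strong Kleene logic and Łukasiewicz three-valued logic Ł3 treat N differently under implication.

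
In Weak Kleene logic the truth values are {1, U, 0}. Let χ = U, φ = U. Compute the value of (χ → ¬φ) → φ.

U

¬φ = ¬U = U
χ → ¬φ = U → U = U  [any arg is the third value ⇒ result is the third value]
(χ → ¬φ) → φ = U → U = U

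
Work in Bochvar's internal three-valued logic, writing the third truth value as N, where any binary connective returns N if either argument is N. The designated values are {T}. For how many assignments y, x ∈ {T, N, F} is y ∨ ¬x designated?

3

Designated under: (y=T, x=T); (y=T, x=F); (y=F, x=F).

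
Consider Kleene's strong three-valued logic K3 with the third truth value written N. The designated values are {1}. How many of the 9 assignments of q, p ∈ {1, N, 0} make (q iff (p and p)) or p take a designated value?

Designated under: (q=1, p=1); (q=N, p=1); (q=0, p=1); (q=0, p=0).

4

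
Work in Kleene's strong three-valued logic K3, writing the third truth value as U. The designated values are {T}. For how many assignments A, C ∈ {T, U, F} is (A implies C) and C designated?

3

Designated under: (A=T, C=T); (A=U, C=T); (A=F, C=T).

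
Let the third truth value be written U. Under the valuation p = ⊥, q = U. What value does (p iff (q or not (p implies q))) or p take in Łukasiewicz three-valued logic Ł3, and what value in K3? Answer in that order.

U; U

In Łukasiewicz three-valued logic Ł3: p implies q = ⊥ implies U = ⊤  [min(1, 1−0+½)]
not (p implies q) = not ⊤ = ⊥
q or not (p implies q) = U or ⊥ = U
p iff (q or not (p implies q)) = ⊥ iff U = U
(p iff (q or not (p implies q))) or p = U or ⊥ = U
In K3: p implies q = ⊥ implies U = ⊤  [not ⊥ or U]
not (p implies q) = not ⊤ = ⊥
q or not (p implies q) = U or ⊥ = U
p iff (q or not (p implies q)) = ⊥ iff U = U
(p iff (q or not (p implies q))) or p = U or ⊥ = U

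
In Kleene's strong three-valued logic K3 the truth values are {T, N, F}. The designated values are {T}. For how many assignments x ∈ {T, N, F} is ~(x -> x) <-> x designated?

x=T: F ·
x=N: N ·
x=F: T ✓

1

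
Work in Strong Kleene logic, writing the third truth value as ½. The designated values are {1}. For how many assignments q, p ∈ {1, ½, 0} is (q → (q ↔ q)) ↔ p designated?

Designated under: (q=1, p=1); (q=0, p=1).

2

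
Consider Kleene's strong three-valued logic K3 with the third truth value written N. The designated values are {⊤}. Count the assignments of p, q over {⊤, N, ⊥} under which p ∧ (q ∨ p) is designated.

3

Designated under: (p=⊤, q=⊤); (p=⊤, q=N); (p=⊤, q=⊥).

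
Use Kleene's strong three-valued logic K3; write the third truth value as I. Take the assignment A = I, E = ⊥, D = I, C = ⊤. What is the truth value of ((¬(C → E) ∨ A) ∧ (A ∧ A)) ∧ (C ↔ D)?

C → E = ⊤ → ⊥ = ⊥
¬(C → E) = ¬⊥ = ⊤
¬(C → E) ∨ A = ⊤ ∨ I = ⊤
A ∧ A = I ∧ I = I
(¬(C → E) ∨ A) ∧ (A ∧ A) = ⊤ ∧ I = I
C ↔ D = ⊤ ↔ I = I
((¬(C → E) ∨ A) ∧ (A ∧ A)) ∧ (C ↔ D) = I ∧ I = I

I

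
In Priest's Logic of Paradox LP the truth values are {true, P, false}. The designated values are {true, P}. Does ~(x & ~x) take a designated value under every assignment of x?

Yes

Every assignment of x over {true, P, false} gives a value in {true, P}.
In particular, with x=P: ~(x & ~x) = P.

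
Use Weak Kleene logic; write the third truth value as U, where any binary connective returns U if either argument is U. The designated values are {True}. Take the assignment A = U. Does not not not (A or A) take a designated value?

A or A = U or U = U
not (A or A) = not U = U
not not (A or A) = not U = U
not not not (A or A) = not U = U
U ∉ {True}.

No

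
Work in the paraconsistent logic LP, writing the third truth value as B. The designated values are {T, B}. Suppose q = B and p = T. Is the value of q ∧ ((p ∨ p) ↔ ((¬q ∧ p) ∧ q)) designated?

p ∨ p = T ∨ T = T
¬q = ¬B = B
¬q ∧ p = B ∧ T = B
(¬q ∧ p) ∧ q = B ∧ B = B
(p ∨ p) ↔ ((¬q ∧ p) ∧ q) = T ↔ B = B
q ∧ ((p ∨ p) ↔ ((¬q ∧ p) ∧ q)) = B ∧ B = B
B ∈ {T, B}.

Yes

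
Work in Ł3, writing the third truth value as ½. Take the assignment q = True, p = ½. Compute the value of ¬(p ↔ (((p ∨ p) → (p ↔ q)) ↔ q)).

½

p ∨ p = ½ ∨ ½ = ½
p ↔ q = ½ ↔ True = ½
(p ∨ p) → (p ↔ q) = ½ → ½ = True
((p ∨ p) → (p ↔ q)) ↔ q = True ↔ True = True
p ↔ (((p ∨ p) → (p ↔ q)) ↔ q) = ½ ↔ True = ½
¬(p ↔ (((p ∨ p) → (p ↔ q)) ↔ q)) = ¬½ = ½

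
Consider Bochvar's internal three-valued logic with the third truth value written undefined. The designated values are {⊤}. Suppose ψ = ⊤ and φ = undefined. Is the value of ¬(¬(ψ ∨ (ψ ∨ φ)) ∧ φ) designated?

No

ψ ∨ φ = ⊤ ∨ undefined = undefined
ψ ∨ (ψ ∨ φ) = ⊤ ∨ undefined = undefined
¬(ψ ∨ (ψ ∨ φ)) = ¬undefined = undefined
¬(ψ ∨ (ψ ∨ φ)) ∧ φ = undefined ∧ undefined = undefined
¬(¬(ψ ∨ (ψ ∨ φ)) ∧ φ) = ¬undefined = undefined
undefined ∉ {⊤}.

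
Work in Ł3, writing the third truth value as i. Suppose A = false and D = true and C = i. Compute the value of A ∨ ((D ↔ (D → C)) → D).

D → C = true → i = i  [min(1, 1−1+½)]
D ↔ (D → C) = true ↔ i = i
(D ↔ (D → C)) → D = i → true = true
A ∨ ((D ↔ (D → C)) → D) = false ∨ true = true

true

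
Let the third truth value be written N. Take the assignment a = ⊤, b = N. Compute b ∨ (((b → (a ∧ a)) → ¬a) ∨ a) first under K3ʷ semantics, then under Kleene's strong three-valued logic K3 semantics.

In K3ʷ: a ∧ a = ⊤ ∧ ⊤ = ⊤
b → (a ∧ a) = N → ⊤ = N  [any arg is the third value ⇒ result is the third value]
¬a = ¬⊤ = ⊥
(b → (a ∧ a)) → ¬a = N → ⊥ = N
((b → (a ∧ a)) → ¬a) ∨ a = N ∨ ⊤ = N
b ∨ (((b → (a ∧ a)) → ¬a) ∨ a) = N ∨ N = N
In Kleene's strong three-valued logic K3: a ∧ a = ⊤ ∧ ⊤ = ⊤
b → (a ∧ a) = N → ⊤ = ⊤  [¬N ∨ ⊤]
¬a = ¬⊤ = ⊥
(b → (a ∧ a)) → ¬a = ⊤ → ⊥ = ⊥
((b → (a ∧ a)) → ¬a) ∨ a = ⊥ ∨ ⊤ = ⊤
b ∨ (((b → (a ∧ a)) → ¬a) ∨ a) = N ∨ ⊤ = ⊤
They differ because K3ʷ and Kleene's strong three-valued logic K3 treat N differently under the binary connectives.

N; ⊤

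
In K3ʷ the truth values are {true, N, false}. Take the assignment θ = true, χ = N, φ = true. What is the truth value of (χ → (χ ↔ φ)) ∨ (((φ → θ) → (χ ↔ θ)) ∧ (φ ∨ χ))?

χ ↔ φ = N ↔ true = N
χ → (χ ↔ φ) = N → N = N  [any arg is the third value ⇒ result is the third value]
φ → θ = true → true = true
χ ↔ θ = N ↔ true = N
(φ → θ) → (χ ↔ θ) = true → N = N
φ ∨ χ = true ∨ N = N
((φ → θ) → (χ ↔ θ)) ∧ (φ ∨ χ) = N ∧ N = N
(χ → (χ ↔ φ)) ∨ (((φ → θ) → (χ ↔ θ)) ∧ (φ ∨ χ)) = N ∨ N = N

N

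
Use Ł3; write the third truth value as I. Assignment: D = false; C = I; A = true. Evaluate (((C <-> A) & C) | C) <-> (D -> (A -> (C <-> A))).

I

C <-> A = I <-> true = I
(C <-> A) & C = I & I = I
((C <-> A) & C) | C = I | I = I
C <-> A = I <-> true = I
A -> (C <-> A) = true -> I = I
D -> (A -> (C <-> A)) = false -> I = true
(((C <-> A) & C) | C) <-> (D -> (A -> (C <-> A))) = I <-> true = I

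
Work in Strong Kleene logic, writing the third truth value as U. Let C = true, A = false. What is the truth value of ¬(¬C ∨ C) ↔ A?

¬C = ¬true = false
¬C ∨ C = false ∨ true = true
¬(¬C ∨ C) = ¬true = false
¬(¬C ∨ C) ↔ A = false ↔ false = true

true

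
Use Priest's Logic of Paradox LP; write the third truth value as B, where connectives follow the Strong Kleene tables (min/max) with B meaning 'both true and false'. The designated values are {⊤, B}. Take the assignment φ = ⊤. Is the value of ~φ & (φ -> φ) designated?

~φ = ~⊤ = ⊥
φ -> φ = ⊤ -> ⊤ = ⊤
~φ & (φ -> φ) = ⊥ & ⊤ = ⊥
⊥ ∉ {⊤, B}.

No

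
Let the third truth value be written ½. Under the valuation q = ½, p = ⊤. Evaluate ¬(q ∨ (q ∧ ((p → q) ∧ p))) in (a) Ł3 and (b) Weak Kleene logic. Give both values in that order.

In Ł3: p → q = ⊤ → ½ = ½  [min(1, 1−1+½)]
(p → q) ∧ p = ½ ∧ ⊤ = ½
q ∧ ((p → q) ∧ p) = ½ ∧ ½ = ½
q ∨ (q ∧ ((p → q) ∧ p)) = ½ ∨ ½ = ½
¬(q ∨ (q ∧ ((p → q) ∧ p))) = ¬½ = ½
In Weak Kleene logic: p → q = ⊤ → ½ = ½  [any arg is the third value ⇒ result is the third value]
(p → q) ∧ p = ½ ∧ ⊤ = ½
q ∧ ((p → q) ∧ p) = ½ ∧ ½ = ½
q ∨ (q ∧ ((p → q) ∧ p)) = ½ ∨ ½ = ½
¬(q ∨ (q ∧ ((p → q) ∧ p))) = ¬½ = ½

½; ½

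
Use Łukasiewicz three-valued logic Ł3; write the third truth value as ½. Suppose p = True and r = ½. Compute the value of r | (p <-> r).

½

p <-> r = True <-> ½ = ½
r | (p <-> r) = ½ | ½ = ½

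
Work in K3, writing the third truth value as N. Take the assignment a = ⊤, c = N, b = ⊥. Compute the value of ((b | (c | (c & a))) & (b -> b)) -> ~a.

N

c & a = N & ⊤ = N
c | (c & a) = N | N = N
b | (c | (c & a)) = ⊥ | N = N
b -> b = ⊥ -> ⊥ = ⊤
(b | (c | (c & a))) & (b -> b) = N & ⊤ = N
~a = ~⊤ = ⊥
((b | (c | (c & a))) & (b -> b)) -> ~a = N -> ⊥ = N  [~N | ⊥]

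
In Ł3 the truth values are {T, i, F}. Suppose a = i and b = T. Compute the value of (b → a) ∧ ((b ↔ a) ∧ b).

i

b → a = T → i = i
b ↔ a = T ↔ i = i
(b ↔ a) ∧ b = i ∧ T = i
(b → a) ∧ ((b ↔ a) ∧ b) = i ∧ i = i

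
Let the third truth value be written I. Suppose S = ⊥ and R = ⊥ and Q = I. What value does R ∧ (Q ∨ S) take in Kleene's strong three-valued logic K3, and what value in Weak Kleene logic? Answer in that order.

In Kleene's strong three-valued logic K3: Q ∨ S = I ∨ ⊥ = I
R ∧ (Q ∨ S) = ⊥ ∧ I = ⊥
In Weak Kleene logic: Q ∨ S = I ∨ ⊥ = I
R ∧ (Q ∨ S) = ⊥ ∧ I = I
They differ because Kleene's strong three-valued logic K3 and Weak Kleene logic treat I differently under the binary connectives.

⊥; I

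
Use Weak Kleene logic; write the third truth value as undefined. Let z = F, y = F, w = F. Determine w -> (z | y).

z | y = F | F = F
w -> (z | y) = F -> F = T

T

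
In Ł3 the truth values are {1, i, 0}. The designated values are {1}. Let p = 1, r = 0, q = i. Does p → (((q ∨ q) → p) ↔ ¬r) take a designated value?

q ∨ q = i ∨ i = i
(q ∨ q) → p = i → 1 = 1  [min(1, 1−½+1)]
¬r = ¬0 = 1
((q ∨ q) → p) ↔ ¬r = 1 ↔ 1 = 1
p → (((q ∨ q) → p) ↔ ¬r) = 1 → 1 = 1
1 ∈ {1}.

Yes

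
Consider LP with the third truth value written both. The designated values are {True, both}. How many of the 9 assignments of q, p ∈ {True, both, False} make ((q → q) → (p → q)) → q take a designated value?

8

Of the 9 assignments, 8 give a value in {True, both}.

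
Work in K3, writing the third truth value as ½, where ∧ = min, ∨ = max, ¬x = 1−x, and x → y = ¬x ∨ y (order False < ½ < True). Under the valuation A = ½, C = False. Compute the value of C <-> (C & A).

True

C & A = False & ½ = False
C <-> (C & A) = False <-> False = True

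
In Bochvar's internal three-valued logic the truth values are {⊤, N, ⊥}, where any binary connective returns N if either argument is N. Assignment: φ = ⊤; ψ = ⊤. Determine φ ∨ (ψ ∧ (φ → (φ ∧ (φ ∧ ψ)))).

⊤

φ ∧ ψ = ⊤ ∧ ⊤ = ⊤
φ ∧ (φ ∧ ψ) = ⊤ ∧ ⊤ = ⊤
φ → (φ ∧ (φ ∧ ψ)) = ⊤ → ⊤ = ⊤
ψ ∧ (φ → (φ ∧ (φ ∧ ψ))) = ⊤ ∧ ⊤ = ⊤
φ ∨ (ψ ∧ (φ → (φ ∧ (φ ∧ ψ)))) = ⊤ ∨ ⊤ = ⊤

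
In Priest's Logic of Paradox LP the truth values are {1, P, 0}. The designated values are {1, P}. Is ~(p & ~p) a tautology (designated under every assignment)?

Yes

Every assignment of p over {1, P, 0} gives a value in {1, P}.
In particular, with p=P: ~(p & ~p) = P.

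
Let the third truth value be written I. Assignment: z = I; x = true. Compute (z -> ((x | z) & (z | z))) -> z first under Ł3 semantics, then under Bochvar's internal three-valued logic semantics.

In Ł3: x | z = true | I = true
z | z = I | I = I
(x | z) & (z | z) = true & I = I
z -> ((x | z) & (z | z)) = I -> I = true  [min(1, 1−½+½)]
(z -> ((x | z) & (z | z))) -> z = true -> I = I
In Bochvar's internal three-valued logic: x | z = true | I = I
z | z = I | I = I
(x | z) & (z | z) = I & I = I
z -> ((x | z) & (z | z)) = I -> I = I  [any arg is the third value ⇒ result is the third value]
(z -> ((x | z) & (z | z))) -> z = I -> I = I

I; I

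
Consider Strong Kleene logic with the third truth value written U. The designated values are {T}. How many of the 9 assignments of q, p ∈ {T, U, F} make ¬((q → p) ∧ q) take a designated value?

4

Designated under: (q=T, p=F); (q=F, p=T); (q=F, p=U); (q=F, p=F).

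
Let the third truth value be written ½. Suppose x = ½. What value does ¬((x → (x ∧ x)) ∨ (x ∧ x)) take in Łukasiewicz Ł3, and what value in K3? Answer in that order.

In Łukasiewicz Ł3: x ∧ x = ½ ∧ ½ = ½
x → (x ∧ x) = ½ → ½ = True
x ∧ x = ½ ∧ ½ = ½
(x → (x ∧ x)) ∨ (x ∧ x) = True ∨ ½ = True
¬((x → (x ∧ x)) ∨ (x ∧ x)) = ¬True = False
In K3: x ∧ x = ½ ∧ ½ = ½
x → (x ∧ x) = ½ → ½ = ½  [¬½ ∨ ½]
x ∧ x = ½ ∧ ½ = ½
(x → (x ∧ x)) ∨ (x ∧ x) = ½ ∨ ½ = ½
¬((x → (x ∧ x)) ∨ (x ∧ x)) = ¬½ = ½
They differ because Łukasiewicz Ł3 and K3 treat ½ differently under implication.

False; ½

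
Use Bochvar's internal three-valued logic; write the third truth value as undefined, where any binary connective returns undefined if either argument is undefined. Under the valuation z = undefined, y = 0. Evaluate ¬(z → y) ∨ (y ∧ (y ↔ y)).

z → y = undefined → 0 = undefined  [any arg is the third value ⇒ result is the third value]
¬(z → y) = ¬undefined = undefined
y ↔ y = 0 ↔ 0 = 1
y ∧ (y ↔ y) = 0 ∧ 1 = 0
¬(z → y) ∨ (y ∧ (y ↔ y)) = undefined ∨ 0 = undefined

undefined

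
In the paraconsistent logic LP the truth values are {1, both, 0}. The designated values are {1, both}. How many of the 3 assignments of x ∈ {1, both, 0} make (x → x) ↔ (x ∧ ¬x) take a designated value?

1

x=1: 0 ·
x=both: both ✓
x=0: 0 ·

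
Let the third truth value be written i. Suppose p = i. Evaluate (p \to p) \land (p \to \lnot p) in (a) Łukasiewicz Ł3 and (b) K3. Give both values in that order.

In Łukasiewicz Ł3: p \to p = i \to i = true  [min(1, 1−½+½)]
\lnot p = \lnot i = i
p \to \lnot p = i \to i = true
(p \to p) \land (p \to \lnot p) = true \land true = true
In K3: p \to p = i \to i = i  [\lnot i \lor i]
\lnot p = \lnot i = i
p \to \lnot p = i \to i = i
(p \to p) \land (p \to \lnot p) = i \land i = i
They differ because Łukasiewicz Ł3 and K3 treat i differently under implication.

true; i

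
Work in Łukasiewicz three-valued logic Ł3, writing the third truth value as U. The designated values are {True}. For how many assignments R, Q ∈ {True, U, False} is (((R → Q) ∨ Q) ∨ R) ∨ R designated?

Of the 9 assignments, 8 give a value in {True}.

8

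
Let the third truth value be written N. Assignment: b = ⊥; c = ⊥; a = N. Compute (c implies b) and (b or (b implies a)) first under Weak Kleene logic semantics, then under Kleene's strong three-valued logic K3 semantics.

In Weak Kleene logic: c implies b = ⊥ implies ⊥ = ⊤
b implies a = ⊥ implies N = N  [any arg is the third value ⇒ result is the third value]
b or (b implies a) = ⊥ or N = N
(c implies b) and (b or (b implies a)) = ⊤ and N = N
In Kleene's strong three-valued logic K3: c implies b = ⊥ implies ⊥ = ⊤
b implies a = ⊥ implies N = ⊤
b or (b implies a) = ⊥ or ⊤ = ⊤
(c implies b) and (b or (b implies a)) = ⊤ and ⊤ = ⊤
They differ because Weak Kleene logic and Kleene's strong three-valued logic K3 treat N differently under the binary connectives.

N; ⊤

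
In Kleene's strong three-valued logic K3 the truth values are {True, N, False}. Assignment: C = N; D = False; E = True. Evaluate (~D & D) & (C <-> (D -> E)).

~D = ~False = True
~D & D = True & False = False
D -> E = False -> True = True
C <-> (D -> E) = N <-> True = N
(~D & D) & (C <-> (D -> E)) = False & N = False

False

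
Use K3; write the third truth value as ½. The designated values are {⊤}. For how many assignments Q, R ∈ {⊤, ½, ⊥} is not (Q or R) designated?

Designated under: (Q=⊥, R=⊥).

1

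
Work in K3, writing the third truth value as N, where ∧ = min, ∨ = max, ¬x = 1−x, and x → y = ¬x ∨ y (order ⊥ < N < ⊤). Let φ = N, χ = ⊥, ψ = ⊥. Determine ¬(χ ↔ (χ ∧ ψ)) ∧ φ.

χ ∧ ψ = ⊥ ∧ ⊥ = ⊥
χ ↔ (χ ∧ ψ) = ⊥ ↔ ⊥ = ⊤
¬(χ ↔ (χ ∧ ψ)) = ¬⊤ = ⊥
¬(χ ↔ (χ ∧ ψ)) ∧ φ = ⊥ ∧ N = ⊥

⊥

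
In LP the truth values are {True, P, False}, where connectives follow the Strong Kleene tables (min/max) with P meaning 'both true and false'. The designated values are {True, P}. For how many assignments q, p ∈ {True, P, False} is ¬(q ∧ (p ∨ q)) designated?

6

Of the 9 assignments, 6 give a value in {True, P}.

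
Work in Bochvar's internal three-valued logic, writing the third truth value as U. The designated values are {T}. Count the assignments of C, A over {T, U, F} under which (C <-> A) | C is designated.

3

Designated under: (C=T, A=T); (C=T, A=F); (C=F, A=F).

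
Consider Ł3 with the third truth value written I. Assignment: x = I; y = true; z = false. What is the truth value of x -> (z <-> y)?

z <-> y = false <-> true = false
x -> (z <-> y) = I -> false = I  [min(1, 1−½+0)]

I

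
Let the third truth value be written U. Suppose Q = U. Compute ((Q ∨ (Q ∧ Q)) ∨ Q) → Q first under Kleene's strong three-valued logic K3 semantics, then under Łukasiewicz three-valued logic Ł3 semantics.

In Kleene's strong three-valued logic K3: Q ∧ Q = U ∧ U = U
Q ∨ (Q ∧ Q) = U ∨ U = U
(Q ∨ (Q ∧ Q)) ∨ Q = U ∨ U = U
((Q ∨ (Q ∧ Q)) ∨ Q) → Q = U → U = U
In Łukasiewicz three-valued logic Ł3: Q ∧ Q = U ∧ U = U
Q ∨ (Q ∧ Q) = U ∨ U = U
(Q ∨ (Q ∧ Q)) ∨ Q = U ∨ U = U
((Q ∨ (Q ∧ Q)) ∨ Q) → Q = U → U = ⊤  [min(1, 1−½+½)]
They differ because Kleene's strong three-valued logic K3 and Łukasiewicz three-valued logic Ł3 treat U differently under implication.

U; ⊤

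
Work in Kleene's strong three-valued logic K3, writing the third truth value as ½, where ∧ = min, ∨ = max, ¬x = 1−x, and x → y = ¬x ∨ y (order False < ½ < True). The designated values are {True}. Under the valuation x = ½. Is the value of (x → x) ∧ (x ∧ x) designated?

x → x = ½ → ½ = ½  [¬½ ∨ ½]
x ∧ x = ½ ∧ ½ = ½
(x → x) ∧ (x ∧ x) = ½ ∧ ½ = ½
½ ∉ {True}.

No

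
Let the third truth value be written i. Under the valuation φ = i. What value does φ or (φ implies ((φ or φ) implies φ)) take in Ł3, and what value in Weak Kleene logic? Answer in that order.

true; i

In Ł3: φ or φ = i or i = i
(φ or φ) implies φ = i implies i = true  [min(1, 1−½+½)]
φ implies ((φ or φ) implies φ) = i implies true = true
φ or (φ implies ((φ or φ) implies φ)) = i or true = true
In Weak Kleene logic: φ or φ = i or i = i
(φ or φ) implies φ = i implies i = i  [any arg is the third value ⇒ result is the third value]
φ implies ((φ or φ) implies φ) = i implies i = i
φ or (φ implies ((φ or φ) implies φ)) = i or i = i
They differ because Ł3 and Weak Kleene logic treat i differently under the binary connectives.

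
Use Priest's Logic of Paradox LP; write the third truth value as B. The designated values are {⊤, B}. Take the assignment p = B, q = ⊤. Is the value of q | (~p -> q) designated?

Yes

~p = ~B = B
~p -> q = B -> ⊤ = ⊤  [~B | ⊤]
q | (~p -> q) = ⊤ | ⊤ = ⊤
⊤ ∈ {⊤, B}.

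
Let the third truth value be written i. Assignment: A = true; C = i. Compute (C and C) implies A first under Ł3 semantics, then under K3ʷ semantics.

true; i

In Ł3: C and C = i and i = i
(C and C) implies A = i implies true = true
In K3ʷ: C and C = i and i = i
(C and C) implies A = i implies true = i  [any arg is the third value ⇒ result is the third value]
They differ because Ł3 and K3ʷ treat i differently under the binary connectives.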